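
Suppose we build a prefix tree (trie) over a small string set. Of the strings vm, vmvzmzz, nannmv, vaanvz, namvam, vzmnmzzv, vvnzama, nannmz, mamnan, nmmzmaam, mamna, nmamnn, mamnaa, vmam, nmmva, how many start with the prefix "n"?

Walk to "n"; the words in its subtree are exactly those with that prefix.
Words under "n": namvam, nannmv, nannmz, nmamnn, nmmva, nmmzmaam
Count: 6

6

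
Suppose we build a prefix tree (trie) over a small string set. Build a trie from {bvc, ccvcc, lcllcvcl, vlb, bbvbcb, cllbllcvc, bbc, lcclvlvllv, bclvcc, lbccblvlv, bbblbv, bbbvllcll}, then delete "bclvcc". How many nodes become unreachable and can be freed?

A node on "bclvcc"'s path can go only if nothing else ends at it or branches off below it.
The suffix "clvcc" (5 nodes) is used only by "bclvcc"; the node for "b" still has the child "v", so pruning stops there.
Nodes removed: 5

5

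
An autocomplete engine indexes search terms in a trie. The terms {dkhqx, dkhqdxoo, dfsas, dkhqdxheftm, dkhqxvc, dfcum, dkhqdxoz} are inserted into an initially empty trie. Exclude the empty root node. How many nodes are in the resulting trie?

Insert word by word; a character creates a node only if that edge doesn't already exist:
  "dkhqx" → 5 new (d, k, h, q, x)
  "dkhqdxoo" → prefix "dkhq" already present; 4 new (d, x, o, o)
  "dfsas" → prefix "d" already present; 4 new (f, s, a, s)
  "dkhqdxheftm" → prefix "dkhqdx" already present; 5 new (h, e, f, t, m)
  "dkhqxvc" → prefix "dkhqx" already present; 2 new (v, c)
  "dfcum" → prefix "df" already present; 3 new (c, u, m)
  "dkhqdxoz" → prefix "dkhqdxo" already present; 1 new (z)
Total nodes = 5 + 4 + 4 + 5 + 2 + 3 + 1 = 24

24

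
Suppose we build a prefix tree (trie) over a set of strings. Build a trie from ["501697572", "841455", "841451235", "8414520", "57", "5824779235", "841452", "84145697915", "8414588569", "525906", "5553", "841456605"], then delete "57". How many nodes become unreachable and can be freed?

Walk "57" from the leaf back toward the root, removing each node that no remaining word uses.
The suffix "7" (1 node) is used only by "57"; the node for "5" still has the child "0", so pruning stops there.
Nodes removed: 1

1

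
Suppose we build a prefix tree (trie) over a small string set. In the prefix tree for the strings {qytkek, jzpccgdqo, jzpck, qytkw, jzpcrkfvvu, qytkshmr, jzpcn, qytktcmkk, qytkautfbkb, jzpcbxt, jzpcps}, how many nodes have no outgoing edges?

Leaves are exactly the stored words that no other stored word extends.
Those words: "jzpcbxt", "jzpccgdqo", "jzpck", "jzpcn", "jzpcps", "jzpcrkfvvu", "qytkautfbkb", "qytkek", "qytkshmr", "qytktcmkk", "qytkw"
Leaf count: 11

11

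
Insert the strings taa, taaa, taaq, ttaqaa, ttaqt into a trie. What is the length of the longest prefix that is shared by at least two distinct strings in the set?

Look for the deepest trie node that still has at least two words in its subtree.
e.g. "ttaqaa" and "ttaqt" share the prefix "ttaq" of length 4; no pair shares a longer one.
Longest shared-prefix length: 4

4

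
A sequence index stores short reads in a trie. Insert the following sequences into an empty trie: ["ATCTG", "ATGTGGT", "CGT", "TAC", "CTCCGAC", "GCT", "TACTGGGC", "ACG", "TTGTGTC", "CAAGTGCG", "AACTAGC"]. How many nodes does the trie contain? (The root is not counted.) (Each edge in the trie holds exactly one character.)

51

Insert word by word; a character creates a node only if that edge doesn't already exist:
  "ATCTG" → 5 new (A, T, C, T, G)
  "ATGTGGT" → prefix "AT" already present; 5 new (G, T, G, G, T)
  "CGT" → 3 new (C, G, T)
  "TAC" → 3 new (T, A, C)
  "CTCCGAC" → prefix "C" already present; 6 new (T, C, C, G, A, C)
  "GCT" → 3 new (G, C, T)
  "TACTGGGC" → prefix "TAC" already present; 5 new (T, G, G, G, C)
  "ACG" → prefix "A" already present; 2 new (C, G)
  "TTGTGTC" → prefix "T" already present; 6 new (T, G, T, G, T, C)
  "CAAGTGCG" → prefix "C" already present; 7 new (A, A, G, T, G, C, G)
  "AACTAGC" → prefix "A" already present; 6 new (A, C, T, A, G, C)
Total nodes = 5 + 5 + 3 + 3 + 6 + 3 + 5 + 2 + 6 + 7 + 6 = 51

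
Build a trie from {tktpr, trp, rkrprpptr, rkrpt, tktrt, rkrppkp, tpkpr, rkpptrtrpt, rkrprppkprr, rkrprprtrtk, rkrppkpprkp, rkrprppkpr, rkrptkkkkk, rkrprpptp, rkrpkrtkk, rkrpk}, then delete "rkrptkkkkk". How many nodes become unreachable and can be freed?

After clearing the end-marker at "rkrptkkkkk", prune upward until reaching a node still needed by another word.
The suffix "kkkkk" (5 nodes) is used only by "rkrptkkkkk"; "rkrpt" is itself a stored word, so pruning stops there.
Nodes removed: 5

5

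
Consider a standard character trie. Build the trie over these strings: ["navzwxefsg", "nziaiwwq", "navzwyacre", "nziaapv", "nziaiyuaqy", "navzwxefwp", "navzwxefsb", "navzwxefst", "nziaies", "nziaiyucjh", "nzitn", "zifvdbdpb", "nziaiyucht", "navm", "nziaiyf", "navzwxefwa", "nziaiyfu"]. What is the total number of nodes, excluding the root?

Count nodes per top-level branch (shared prefixes stored once):
  'n'-branch (navm, navzwxefsb, navzwxefsg, navzwxefst, navzwxefwa, navzwxefwp, navzwyacre, nziaapv, nziaies, nziaiwwq, nziaiyf, nziaiyfu, nziaiyuaqy, nziaiyucht, nziaiyucjh, nzitn): 47 nodes
  'z'-branch (zifvdbdpb): 9 nodes
Sum: 56

56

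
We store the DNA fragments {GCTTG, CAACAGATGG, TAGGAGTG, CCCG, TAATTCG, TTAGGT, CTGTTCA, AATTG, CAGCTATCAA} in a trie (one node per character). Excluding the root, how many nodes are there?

55

For each word, the new-node count is its length minus the longest prefix already in the trie:
  "GCTTG" → 5 new (G, C, T, T, G)
  "CAACAGATGG" → 10 new (C, A, A, C, A, G, A, T, G, G)
  "TAGGAGTG" → 8 new (T, A, G, G, A, G, T, G)
  "CCCG" → prefix "C" already present; 3 new (C, C, G)
  "TAATTCG" → prefix "TA" already present; 5 new (A, T, T, C, G)
  "TTAGGT" → prefix "T" already present; 5 new (T, A, G, G, T)
  "CTGTTCA" → prefix "C" already present; 6 new (T, G, T, T, C, A)
  "AATTG" → 5 new (A, A, T, T, G)
  "CAGCTATCAA" → prefix "CA" already present; 8 new (G, C, T, A, T, C, A, A)
Total nodes = 5 + 10 + 8 + 3 + 5 + 5 + 6 + 5 + 8 = 55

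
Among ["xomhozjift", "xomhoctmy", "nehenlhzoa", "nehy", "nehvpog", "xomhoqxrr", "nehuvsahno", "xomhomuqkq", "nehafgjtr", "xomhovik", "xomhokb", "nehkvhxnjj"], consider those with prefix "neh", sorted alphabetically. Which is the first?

nehafgjtr

DFS of the "neh" subtree visits, in order: "nehafgjtr", "nehenlhzoa", "nehkvhxnjj", "nehuvsahno", "nehvpog", "nehy"
Position 1: nehafgjtr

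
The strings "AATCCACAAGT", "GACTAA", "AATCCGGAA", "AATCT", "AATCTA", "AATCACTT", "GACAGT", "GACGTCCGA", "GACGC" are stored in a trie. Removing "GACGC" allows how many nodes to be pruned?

1

After clearing the end-marker at "GACGC", prune upward until reaching a node still needed by another word.
The suffix "C" (1 node) is used only by "GACGC"; the node for "GACG" still has the child "T", so pruning stops there.
Nodes removed: 1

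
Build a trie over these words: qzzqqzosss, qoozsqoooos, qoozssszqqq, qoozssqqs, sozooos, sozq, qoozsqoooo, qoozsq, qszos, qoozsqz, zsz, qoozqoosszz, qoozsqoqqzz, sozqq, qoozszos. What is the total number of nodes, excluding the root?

60

Trace insertions, counting only characters that open a new branch:
  "qzzqqzosss" → 10 new (q, z, z, q, q, z, o, s, s, s)
  "qoozsqoooos" → prefix "q" already present; 10 new (o, o, z, s, q, o, o, o, o, s)
  "qoozssszqqq" → prefix "qoozs" already present; 6 new (s, s, z, q, q, q)
  "qoozssqqs" → prefix "qoozss" already present; 3 new (q, q, s)
  "sozooos" → 7 new (s, o, z, o, o, o, s)
  "sozq" → prefix "soz" already present; 1 new (q)
  "qoozsqoooo" → prefix "qoozsqoooo" already present; 0 new (none)
  "qoozsq" → prefix "qoozsq" already present; 0 new (none)
  "qszos" → prefix "q" already present; 4 new (s, z, o, s)
  "qoozsqz" → prefix "qoozsq" already present; 1 new (z)
  "zsz" → 3 new (z, s, z)
  "qoozqoosszz" → prefix "qooz" already present; 7 new (q, o, o, s, s, z, z)
  "qoozsqoqqzz" → prefix "qoozsqo" already present; 4 new (q, q, z, z)
  "sozqq" → prefix "sozq" already present; 1 new (q)
  "qoozszos" → prefix "qoozs" already present; 3 new (z, o, s)
Total nodes = 10 + 10 + 6 + 3 + 7 + 1 + 0 + 0 + 4 + 1 + 3 + 7 + 4 + 1 + 3 = 60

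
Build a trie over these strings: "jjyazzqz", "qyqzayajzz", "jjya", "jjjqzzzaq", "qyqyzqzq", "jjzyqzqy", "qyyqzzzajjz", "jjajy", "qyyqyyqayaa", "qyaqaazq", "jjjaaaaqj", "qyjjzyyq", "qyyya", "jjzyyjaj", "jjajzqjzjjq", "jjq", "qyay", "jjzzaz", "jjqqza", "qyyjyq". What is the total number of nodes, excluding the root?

Count nodes per top-level branch (shared prefixes stored once):
  'j'-branch (jjajy, jjajzqjzjjq, jjjaaaaqj, jjjqzzzaq, jjq, jjqqza, jjya, jjyazzqz, jjzyqzqy, jjzyyjaj, jjzzaz): 48 nodes
  'q'-branch (qyaqaazq, qyay, qyjjzyyq, qyqyzqzq, qyqzayajzz, qyyjyq, qyyqyyqayaa, qyyqzzzajjz, qyyya): 49 nodes
Sum: 97

97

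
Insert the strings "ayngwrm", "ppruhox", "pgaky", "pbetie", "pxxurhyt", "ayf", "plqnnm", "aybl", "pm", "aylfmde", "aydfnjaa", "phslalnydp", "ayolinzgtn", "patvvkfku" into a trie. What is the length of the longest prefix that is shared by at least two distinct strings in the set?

2

Look for the deepest trie node that still has at least two words in its subtree.
e.g. "aybl" and "aydfnjaa" share the prefix "ay" of length 2; no pair shares a longer one.
Longest shared-prefix length: 2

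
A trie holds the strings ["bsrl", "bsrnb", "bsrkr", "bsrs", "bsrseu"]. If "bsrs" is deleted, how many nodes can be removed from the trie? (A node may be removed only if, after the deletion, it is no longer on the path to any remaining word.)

0

After clearing the end-marker at "bsrs", prune upward until reaching a node still needed by another word.
Every node on "bsrs" is still needed (e.g. by "bsrseu"), so nothing is freed.
Nodes removed: 0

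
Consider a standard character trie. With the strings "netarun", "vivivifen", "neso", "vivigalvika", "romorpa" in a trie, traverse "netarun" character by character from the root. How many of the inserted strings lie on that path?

1

Walk "netarun" from the root; an end-of-word marker is hit whenever a stored word is a prefix of "netarun".
Prefixes of the query that are stored words: "netarun"
Count: 1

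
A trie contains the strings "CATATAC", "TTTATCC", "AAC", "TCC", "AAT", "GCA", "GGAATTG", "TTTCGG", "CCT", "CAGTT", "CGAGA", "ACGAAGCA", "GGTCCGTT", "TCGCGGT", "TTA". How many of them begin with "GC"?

Filter for entries beginning with "GC":
Words under "GC": GCA
Count: 1

1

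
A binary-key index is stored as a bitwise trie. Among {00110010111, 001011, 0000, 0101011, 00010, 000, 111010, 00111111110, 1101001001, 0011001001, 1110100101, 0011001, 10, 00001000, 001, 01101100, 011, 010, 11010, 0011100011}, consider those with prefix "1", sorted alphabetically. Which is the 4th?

111010

Words with prefix "1", in lexicographic order: "10", "11010", "1101001001", "111010", "1110100101"
The 4th is 111010.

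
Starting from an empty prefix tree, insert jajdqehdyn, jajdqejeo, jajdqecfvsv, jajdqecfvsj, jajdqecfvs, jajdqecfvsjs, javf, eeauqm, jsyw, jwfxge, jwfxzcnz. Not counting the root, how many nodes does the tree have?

40

Count nodes per top-level branch (shared prefixes stored once):
  'e'-branch (eeauqm): 6 nodes
  'j'-branch (jajdqecfvs, jajdqecfvsj, jajdqecfvsjs, jajdqecfvsv, jajdqehdyn, jajdqejeo, javf, jsyw, jwfxge, jwfxzcnz): 34 nodes
Sum: 40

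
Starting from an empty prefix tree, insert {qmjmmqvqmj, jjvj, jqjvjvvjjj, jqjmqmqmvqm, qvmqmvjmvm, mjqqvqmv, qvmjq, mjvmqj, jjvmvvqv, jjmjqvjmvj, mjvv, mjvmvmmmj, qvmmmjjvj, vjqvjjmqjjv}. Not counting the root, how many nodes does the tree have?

90

Count nodes per top-level branch (shared prefixes stored once):
  'j'-branch (jjmjqvjmvj, jjvj, jjvmvvqv, jqjmqmqmvqm, jqjvjvvjjj): 34 nodes
  'm'-branch (mjqqvqmv, mjvmqj, mjvmvmmmj, mjvv): 18 nodes
  'q'-branch (qmjmmqvqmj, qvmjq, qvmmmjjvj, qvmqmvjmvm): 27 nodes
  'v'-branch (vjqvjjmqjjv): 11 nodes
Sum: 90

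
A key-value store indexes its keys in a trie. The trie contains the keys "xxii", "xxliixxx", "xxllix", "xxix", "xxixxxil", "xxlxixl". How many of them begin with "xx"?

6

Walk to "xx"; the words in its subtree are exactly those with that prefix.
Matches: "xxii", "xxix", "xxixxxil", "xxliixxx", "xxllix", "xxlxixl"
Count: 6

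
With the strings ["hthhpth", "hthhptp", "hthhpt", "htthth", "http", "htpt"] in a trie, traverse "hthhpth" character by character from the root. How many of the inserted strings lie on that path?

Walk "hthhpth" from the root; an end-of-word marker is hit whenever a stored word is a prefix of "hthhpth".
Prefixes of the query that are stored words: "hthhpt", "hthhpth"
Count: 2

2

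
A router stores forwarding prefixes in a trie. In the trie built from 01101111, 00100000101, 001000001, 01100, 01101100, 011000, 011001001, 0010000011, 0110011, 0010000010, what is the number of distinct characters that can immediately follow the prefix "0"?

2

The children of the "0" node are the distinct next characters among strings starting with "0".
Distinct next characters after "0": 0, 1.
That node has 2 child edges.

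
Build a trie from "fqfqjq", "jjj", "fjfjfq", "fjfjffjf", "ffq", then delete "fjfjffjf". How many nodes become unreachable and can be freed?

Walk "fjfjffjf" from the leaf back toward the root, removing each node that no remaining word uses.
The suffix "fjf" (3 nodes) is used only by "fjfjffjf"; the node for "fjfjf" still has the child "q", so pruning stops there.
Nodes removed: 3

3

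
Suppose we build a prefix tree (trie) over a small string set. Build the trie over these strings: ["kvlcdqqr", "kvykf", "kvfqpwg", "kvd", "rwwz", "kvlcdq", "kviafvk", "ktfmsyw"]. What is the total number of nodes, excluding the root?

32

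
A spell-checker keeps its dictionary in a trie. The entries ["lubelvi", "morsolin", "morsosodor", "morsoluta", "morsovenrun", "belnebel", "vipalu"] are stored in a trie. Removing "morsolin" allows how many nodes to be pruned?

2

After clearing the end-marker at "morsolin", prune upward until reaching a node still needed by another word.
The suffix "in" (2 nodes) is used only by "morsolin"; the node for "morsol" still has the child "u", so pruning stops there.
Nodes removed: 2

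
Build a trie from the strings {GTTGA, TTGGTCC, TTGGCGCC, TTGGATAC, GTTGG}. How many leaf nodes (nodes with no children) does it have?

5

A leaf is a node with no children — equivalently, the end of a word that is not a proper prefix of any other stored word.
Those words: "GTTGA", "GTTGG", "TTGGATAC", "TTGGCGCC", "TTGGTCC"
Leaf count: 5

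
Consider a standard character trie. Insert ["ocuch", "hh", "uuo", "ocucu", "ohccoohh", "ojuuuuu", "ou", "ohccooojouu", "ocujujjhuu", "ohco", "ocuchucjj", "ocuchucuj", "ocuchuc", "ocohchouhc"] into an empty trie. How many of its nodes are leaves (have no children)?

12

A leaf is a node with no children — equivalently, the end of a word that is not a proper prefix of any other stored word.
Those words: "hh", "ocohchouhc", "ocuchucjj", "ocuchucuj", "ocucu", "ocujujjhuu", "ohccoohh", "ohccooojouu", "ohco", "ojuuuuu", "ou", "uuo"
Leaf count: 12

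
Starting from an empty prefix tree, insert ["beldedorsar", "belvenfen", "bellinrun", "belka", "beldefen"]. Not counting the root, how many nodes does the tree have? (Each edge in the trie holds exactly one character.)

28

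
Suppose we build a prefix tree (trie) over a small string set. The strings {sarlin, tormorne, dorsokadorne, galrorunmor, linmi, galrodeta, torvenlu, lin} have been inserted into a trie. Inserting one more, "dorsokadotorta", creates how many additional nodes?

"dorsokado" is already a path in the trie; the remaining "torta" must be added.
Each of the 5 remaining characters creates one node.

5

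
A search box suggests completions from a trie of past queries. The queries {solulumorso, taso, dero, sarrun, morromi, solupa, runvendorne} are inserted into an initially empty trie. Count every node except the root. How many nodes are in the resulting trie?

44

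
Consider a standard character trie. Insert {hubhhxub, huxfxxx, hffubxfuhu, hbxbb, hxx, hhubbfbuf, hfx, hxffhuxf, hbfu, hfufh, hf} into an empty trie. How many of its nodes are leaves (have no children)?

A leaf is a node with no children — equivalently, the end of a word that is not a proper prefix of any other stored word.
Those words: "hbfu", "hbxbb", "hffubxfuhu", "hfufh", "hfx", "hhubbfbuf", "hubhhxub", "huxfxxx", "hxffhuxf", "hxx"
Leaf count: 10

10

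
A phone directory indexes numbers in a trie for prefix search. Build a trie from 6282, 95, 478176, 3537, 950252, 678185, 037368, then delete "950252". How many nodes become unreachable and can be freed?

Walk "950252" from the leaf back toward the root, removing each node that no remaining word uses.
The suffix "0252" (4 nodes) is used only by "950252"; "95" is itself a stored word, so pruning stops there.
Nodes removed: 4

4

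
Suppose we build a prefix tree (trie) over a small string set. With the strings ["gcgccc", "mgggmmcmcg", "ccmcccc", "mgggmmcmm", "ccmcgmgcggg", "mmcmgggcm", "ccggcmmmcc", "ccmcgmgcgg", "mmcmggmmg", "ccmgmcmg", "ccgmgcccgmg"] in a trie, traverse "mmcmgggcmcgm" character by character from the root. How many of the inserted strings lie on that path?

Check each prefix of "mmcmgggcmcgm" against the stored set — each match is an end-marker on the path.
Prefixes of the query that are stored words: "mmcmgggcm"
Count: 1

1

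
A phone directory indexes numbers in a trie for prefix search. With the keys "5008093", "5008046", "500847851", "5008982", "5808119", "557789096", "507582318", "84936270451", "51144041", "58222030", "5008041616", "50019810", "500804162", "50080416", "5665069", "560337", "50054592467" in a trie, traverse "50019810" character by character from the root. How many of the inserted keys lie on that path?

1

Check each prefix of "50019810" against the stored set — each match is an end-marker on the path.
Prefixes of the query that are stored words: "50019810"
Count: 1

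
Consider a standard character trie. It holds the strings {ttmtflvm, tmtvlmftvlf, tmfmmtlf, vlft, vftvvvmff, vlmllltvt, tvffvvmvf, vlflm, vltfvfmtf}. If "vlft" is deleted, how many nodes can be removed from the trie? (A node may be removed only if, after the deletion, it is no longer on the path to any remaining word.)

1

A node on "vlft"'s path can go only if nothing else ends at it or branches off below it.
The suffix "t" (1 node) is used only by "vlft"; the node for "vlf" still has the child "l", so pruning stops there.
Nodes removed: 1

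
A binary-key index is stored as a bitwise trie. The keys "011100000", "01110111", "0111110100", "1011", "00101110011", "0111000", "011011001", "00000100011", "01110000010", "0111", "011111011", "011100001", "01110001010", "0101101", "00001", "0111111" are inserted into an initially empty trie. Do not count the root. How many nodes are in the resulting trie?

Count nodes per top-level branch (shared prefixes stored once):
  '0'-branch (00000100011, 00001, 00101110011, 0101101, 011011001, 0111, 0111000, 011100000, 01110000010, 011100001, 01110001010, 01110111, 0111110100, 011111011, 0111111): 58 nodes
  '1'-branch (1011): 4 nodes
Sum: 62

62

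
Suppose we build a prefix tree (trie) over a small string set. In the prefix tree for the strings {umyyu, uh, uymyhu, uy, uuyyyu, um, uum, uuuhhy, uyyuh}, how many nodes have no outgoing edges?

A leaf is a node with no children — equivalently, the end of a word that is not a proper prefix of any other stored word.
Those words: "uh", "umyyu", "uum", "uuuhhy", "uuyyyu", "uymyhu", "uyyuh"
Leaf count: 7

7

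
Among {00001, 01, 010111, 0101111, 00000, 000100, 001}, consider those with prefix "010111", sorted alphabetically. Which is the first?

DFS of the "010111" subtree visits, in order: "010111", "0101111"
Position 1: 010111

010111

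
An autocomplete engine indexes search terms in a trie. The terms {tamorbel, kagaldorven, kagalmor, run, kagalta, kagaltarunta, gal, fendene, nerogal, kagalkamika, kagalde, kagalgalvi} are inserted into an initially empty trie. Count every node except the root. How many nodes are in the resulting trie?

61

For each word, the new-node count is its length minus the longest prefix already in the trie:
  "tamorbel" → 8 new (t, a, m, o, r, b, e, l)
  "kagaldorven" → 11 new (k, a, g, a, l, d, o, r, v, e, n)
  "kagalmor" → prefix "kagal" already present; 3 new (m, o, r)
  "run" → 3 new (r, u, n)
  "kagalta" → prefix "kagal" already present; 2 new (t, a)
  "kagaltarunta" → prefix "kagalta" already present; 5 new (r, u, n, t, a)
  "gal" → 3 new (g, a, l)
  "fendene" → 7 new (f, e, n, d, e, n, e)
  "nerogal" → 7 new (n, e, r, o, g, a, l)
  "kagalkamika" → prefix "kagal" already present; 6 new (k, a, m, i, k, a)
  "kagalde" → prefix "kagald" already present; 1 new (e)
  "kagalgalvi" → prefix "kagal" already present; 5 new (g, a, l, v, i)
Total nodes = 8 + 11 + 3 + 3 + 2 + 5 + 3 + 7 + 7 + 6 + 1 + 5 = 61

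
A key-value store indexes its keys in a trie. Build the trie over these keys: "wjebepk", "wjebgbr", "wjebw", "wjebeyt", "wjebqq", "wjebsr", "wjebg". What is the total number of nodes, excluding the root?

Count nodes per top-level branch (shared prefixes stored once):
  'w'-branch (wjebepk, wjebeyt, wjebg, wjebgbr, wjebqq, wjebsr, wjebw): 17 nodes
Sum: 17

17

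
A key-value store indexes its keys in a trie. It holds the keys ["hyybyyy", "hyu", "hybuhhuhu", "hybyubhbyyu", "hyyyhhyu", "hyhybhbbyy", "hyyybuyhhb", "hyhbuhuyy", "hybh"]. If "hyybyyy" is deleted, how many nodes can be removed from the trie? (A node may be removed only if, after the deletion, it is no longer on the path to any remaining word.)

After clearing the end-marker at "hyybyyy", prune upward until reaching a node still needed by another word.
The suffix "byyy" (4 nodes) is used only by "hyybyyy"; the node for "hyy" still has the child "y", so pruning stops there.
Nodes removed: 4

4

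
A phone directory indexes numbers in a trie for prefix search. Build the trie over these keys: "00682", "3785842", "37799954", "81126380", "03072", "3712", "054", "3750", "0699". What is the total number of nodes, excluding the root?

39

Trace insertions, counting only characters that open a new branch:
  "00682" → 5 new (0, 0, 6, 8, 2)
  "3785842" → 7 new (3, 7, 8, 5, 8, 4, 2)
  "37799954" → prefix "37" already present; 6 new (7, 9, 9, 9, 5, 4)
  "81126380" → 8 new (8, 1, 1, 2, 6, 3, 8, 0)
  "03072" → prefix "0" already present; 4 new (3, 0, 7, 2)
  "3712" → prefix "37" already present; 2 new (1, 2)
  "054" → prefix "0" already present; 2 new (5, 4)
  "3750" → prefix "37" already present; 2 new (5, 0)
  "0699" → prefix "0" already present; 3 new (6, 9, 9)
Total nodes = 5 + 7 + 6 + 8 + 4 + 2 + 2 + 2 + 3 = 39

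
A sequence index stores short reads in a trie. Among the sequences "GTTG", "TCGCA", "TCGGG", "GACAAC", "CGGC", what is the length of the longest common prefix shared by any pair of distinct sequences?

3

The deepest shared node is where two words last agree before diverging.
e.g. "TCGCA" and "TCGGG" share the prefix "TCG" of length 3; no pair shares a longer one.
Longest shared-prefix length: 3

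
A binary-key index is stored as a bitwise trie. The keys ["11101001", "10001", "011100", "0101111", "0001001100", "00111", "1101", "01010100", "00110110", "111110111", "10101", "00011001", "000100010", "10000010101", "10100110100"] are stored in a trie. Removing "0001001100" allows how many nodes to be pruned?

4

A node on "0001001100"'s path can go only if nothing else ends at it or branches off below it.
The suffix "1100" (4 nodes) is used only by "0001001100"; the node for "000100" still has the child "0", so pruning stops there.
Nodes removed: 4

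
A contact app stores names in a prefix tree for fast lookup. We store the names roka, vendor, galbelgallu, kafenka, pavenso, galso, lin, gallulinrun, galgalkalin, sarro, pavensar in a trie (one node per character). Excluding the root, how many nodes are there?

Trace insertions, counting only characters that open a new branch:
  "roka" → 4 new (r, o, k, a)
  "vendor" → 6 new (v, e, n, d, o, r)
  "galbelgallu" → 11 new (g, a, l, b, e, l, g, a, l, l, u)
  "kafenka" → 7 new (k, a, f, e, n, k, a)
  "pavenso" → 7 new (p, a, v, e, n, s, o)
  "galso" → prefix "gal" already present; 2 new (s, o)
  "lin" → 3 new (l, i, n)
  "gallulinrun" → prefix "gal" already present; 8 new (l, u, l, i, n, r, u, n)
  "galgalkalin" → prefix "gal" already present; 8 new (g, a, l, k, a, l, i, n)
  "sarro" → 5 new (s, a, r, r, o)
  "pavensar" → prefix "pavens" already present; 2 new (a, r)
Total nodes = 4 + 6 + 11 + 7 + 7 + 2 + 3 + 8 + 8 + 5 + 2 = 63

63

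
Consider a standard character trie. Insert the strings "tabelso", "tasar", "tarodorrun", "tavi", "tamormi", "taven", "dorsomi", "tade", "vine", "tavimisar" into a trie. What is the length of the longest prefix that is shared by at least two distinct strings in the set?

Equivalently: take the maximum, over all pairs, of their longest common prefix length.
"tavi" and "tavimisar" agree on "tavi" (4 characters) before diverging; nothing deeper is shared.
Longest shared-prefix length: 4

4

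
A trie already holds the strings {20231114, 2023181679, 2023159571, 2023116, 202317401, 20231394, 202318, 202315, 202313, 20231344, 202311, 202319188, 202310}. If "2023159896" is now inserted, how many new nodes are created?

3

The longest prefix of "2023159896" already in the trie is "2023159" (length 7).
So 10 − 7 = 3 new nodes.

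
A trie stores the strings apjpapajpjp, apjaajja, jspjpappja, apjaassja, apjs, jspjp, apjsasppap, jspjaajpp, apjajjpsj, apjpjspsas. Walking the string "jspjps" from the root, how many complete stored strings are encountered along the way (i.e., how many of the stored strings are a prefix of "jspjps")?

Traverse "jspjps" character by character; count nodes along the way that are marked as word ends.
Prefixes of the query that are stored words: "jspjp"
Count: 1

1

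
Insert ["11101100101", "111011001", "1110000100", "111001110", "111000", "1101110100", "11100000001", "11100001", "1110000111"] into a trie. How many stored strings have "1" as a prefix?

9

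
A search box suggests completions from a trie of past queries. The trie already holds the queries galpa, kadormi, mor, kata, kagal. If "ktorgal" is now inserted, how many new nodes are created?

"k" is already a path in the trie; the remaining "torgal" must be added.
So 7 − 1 = 6 new nodes.

6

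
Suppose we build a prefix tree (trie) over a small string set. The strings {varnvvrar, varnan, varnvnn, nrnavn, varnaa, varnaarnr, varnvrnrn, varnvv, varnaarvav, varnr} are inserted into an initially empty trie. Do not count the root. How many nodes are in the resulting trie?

31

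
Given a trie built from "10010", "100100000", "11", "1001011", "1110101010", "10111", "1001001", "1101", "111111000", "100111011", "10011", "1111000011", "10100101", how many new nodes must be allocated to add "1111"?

0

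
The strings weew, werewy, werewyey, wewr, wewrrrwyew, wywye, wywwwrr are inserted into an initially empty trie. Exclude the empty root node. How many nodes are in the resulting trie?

Trace insertions, counting only characters that open a new branch:
  "weew" → 4 new (w, e, e, w)
  "werewy" → prefix "we" already present; 4 new (r, e, w, y)
  "werewyey" → prefix "werewy" already present; 2 new (e, y)
  "wewr" → prefix "we" already present; 2 new (w, r)
  "wewrrrwyew" → prefix "wewr" already present; 6 new (r, r, w, y, e, w)
  "wywye" → prefix "w" already present; 4 new (y, w, y, e)
  "wywwwrr" → prefix "wyw" already present; 4 new (w, w, r, r)
Total nodes = 4 + 4 + 2 + 2 + 6 + 4 + 4 = 26

26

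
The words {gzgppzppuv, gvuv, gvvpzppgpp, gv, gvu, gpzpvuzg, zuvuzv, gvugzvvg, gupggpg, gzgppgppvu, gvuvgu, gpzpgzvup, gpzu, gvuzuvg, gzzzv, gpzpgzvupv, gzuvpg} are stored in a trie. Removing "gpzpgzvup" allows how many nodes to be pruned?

0

After clearing the end-marker at "gpzpgzvup", prune upward until reaching a node still needed by another word.
Every node on "gpzpgzvup" is still needed (e.g. by "gpzpgzvupv"), so nothing is freed.
Nodes removed: 0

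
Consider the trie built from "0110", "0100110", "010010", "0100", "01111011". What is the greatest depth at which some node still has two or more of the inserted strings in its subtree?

Equivalently: take the maximum, over all pairs, of their longest common prefix length.
"010010" and "0100110" agree on "01001" (5 characters) before diverging; nothing deeper is shared.
Longest shared-prefix length: 5

5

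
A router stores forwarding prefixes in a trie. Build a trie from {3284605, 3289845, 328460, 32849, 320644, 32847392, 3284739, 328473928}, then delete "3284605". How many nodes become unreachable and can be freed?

1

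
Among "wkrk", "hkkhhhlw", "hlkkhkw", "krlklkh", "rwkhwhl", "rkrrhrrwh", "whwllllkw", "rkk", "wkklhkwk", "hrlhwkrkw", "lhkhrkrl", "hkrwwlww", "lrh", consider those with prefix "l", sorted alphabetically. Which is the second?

lrh

DFS of the "l" subtree visits, in order: "lhkhrkrl", "lrh"
The 2nd is lrh.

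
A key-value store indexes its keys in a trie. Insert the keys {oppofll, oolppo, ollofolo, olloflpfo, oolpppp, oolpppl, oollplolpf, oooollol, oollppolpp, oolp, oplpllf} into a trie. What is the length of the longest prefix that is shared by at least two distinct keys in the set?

Equivalently: take the maximum, over all pairs, of their longest common prefix length.
"oolpppl" and "oolpppp" agree on "oolppp" (6 characters) before diverging; nothing deeper is shared.
Longest shared-prefix length: 6

6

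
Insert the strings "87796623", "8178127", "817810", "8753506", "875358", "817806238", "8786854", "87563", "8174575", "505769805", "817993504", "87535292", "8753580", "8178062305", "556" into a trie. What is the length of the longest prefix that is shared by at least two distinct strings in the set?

8

The deepest shared node is where two words last agree before diverging.
"8178062305" and "817806238" agree on "81780623" (8 characters) before diverging; nothing deeper is shared.
Longest shared-prefix length: 8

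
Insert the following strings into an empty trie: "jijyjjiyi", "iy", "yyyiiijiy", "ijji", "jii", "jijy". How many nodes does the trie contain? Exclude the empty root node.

24

Trie structure (* marks end of a word):
(root)
├─ i
│  ├─ j
│  │  └─ j
│  │     └─ i *
│  └─ y *
├─ j
│  └─ i
│     ├─ i *
│     └─ j
│        └─ y *
│           └─ j
│              └─ j
│                 └─ i
│                    └─ y
│                       └─ i *
└─ y
   └─ y
      └─ y
         └─ i
            └─ i
               └─ i
                  └─ j
                     └─ i
                        └─ y *
Counting every labelled node above: 24.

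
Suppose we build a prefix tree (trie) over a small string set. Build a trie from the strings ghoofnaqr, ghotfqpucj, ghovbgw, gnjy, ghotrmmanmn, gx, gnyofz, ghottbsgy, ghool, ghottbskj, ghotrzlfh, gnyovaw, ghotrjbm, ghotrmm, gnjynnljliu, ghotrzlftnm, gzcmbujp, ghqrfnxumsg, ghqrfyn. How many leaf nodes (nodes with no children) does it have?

17

Leaves are exactly the stored words that no other stored word extends.
Those words: "ghoofnaqr", "ghool", "ghotfqpucj", "ghotrjbm", "ghotrmmanmn", "ghotrzlfh", "ghotrzlftnm", "ghottbsgy", "ghottbskj", "ghovbgw", "ghqrfnxumsg", "ghqrfyn", "gnjynnljliu", "gnyofz", "gnyovaw", "gx", "gzcmbujp"
Leaf count: 17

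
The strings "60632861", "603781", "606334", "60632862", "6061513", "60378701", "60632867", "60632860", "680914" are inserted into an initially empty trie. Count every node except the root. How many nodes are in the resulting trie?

29

Trace insertions, counting only characters that open a new branch:
  "60632861" → 8 new (6, 0, 6, 3, 2, 8, 6, 1)
  "603781" → prefix "60" already present; 4 new (3, 7, 8, 1)
  "606334" → prefix "6063" already present; 2 new (3, 4)
  "60632862" → prefix "6063286" already present; 1 new (2)
  "6061513" → prefix "606" already present; 4 new (1, 5, 1, 3)
  "60378701" → prefix "60378" already present; 3 new (7, 0, 1)
  "60632867" → prefix "6063286" already present; 1 new (7)
  "60632860" → prefix "6063286" already present; 1 new (0)
  "680914" → prefix "6" already present; 5 new (8, 0, 9, 1, 4)
Total nodes = 8 + 4 + 2 + 1 + 4 + 3 + 1 + 1 + 5 = 29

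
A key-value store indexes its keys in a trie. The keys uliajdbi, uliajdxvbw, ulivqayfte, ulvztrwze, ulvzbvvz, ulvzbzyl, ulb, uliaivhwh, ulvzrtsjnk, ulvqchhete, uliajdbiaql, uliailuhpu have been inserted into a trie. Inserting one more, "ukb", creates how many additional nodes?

"u" is already a path in the trie; the remaining "kb" must be added.
So 3 − 1 = 2 new nodes.

2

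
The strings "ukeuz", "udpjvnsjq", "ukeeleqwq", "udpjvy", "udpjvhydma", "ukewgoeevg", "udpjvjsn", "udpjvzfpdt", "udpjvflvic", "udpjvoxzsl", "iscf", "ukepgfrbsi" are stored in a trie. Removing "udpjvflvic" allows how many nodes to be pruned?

5

After clearing the end-marker at "udpjvflvic", prune upward until reaching a node still needed by another word.
The suffix "flvic" (5 nodes) is used only by "udpjvflvic"; the node for "udpjv" still has the child "n", so pruning stops there.
Nodes removed: 5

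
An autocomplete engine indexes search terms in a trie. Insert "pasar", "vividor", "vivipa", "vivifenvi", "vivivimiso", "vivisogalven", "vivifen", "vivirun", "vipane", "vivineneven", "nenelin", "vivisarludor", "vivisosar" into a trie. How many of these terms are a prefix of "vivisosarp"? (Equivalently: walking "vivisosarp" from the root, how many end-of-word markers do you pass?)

Walk "vivisosarp" from the root; an end-of-word marker is hit whenever a stored word is a prefix of "vivisosarp".
Prefixes of the query that are stored words: "vivisosar"
Count: 1

1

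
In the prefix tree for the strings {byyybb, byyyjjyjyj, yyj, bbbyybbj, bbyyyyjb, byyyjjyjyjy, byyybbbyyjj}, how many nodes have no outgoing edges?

A leaf is a node with no children — equivalently, the end of a word that is not a proper prefix of any other stored word.
Those words: "bbbyybbj", "bbyyyyjb", "byyybbbyyjj", "byyyjjyjyjy", "yyj"
Leaf count: 5

5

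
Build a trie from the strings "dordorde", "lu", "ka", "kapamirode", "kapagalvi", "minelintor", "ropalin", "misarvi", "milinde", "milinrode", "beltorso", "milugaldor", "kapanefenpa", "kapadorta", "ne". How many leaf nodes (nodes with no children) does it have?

14

Leaves are exactly the stored words that no other stored word extends.
Those words: "beltorso", "dordorde", "kapadorta", "kapagalvi", "kapamirode", "kapanefenpa", "lu", "milinde", "milinrode", "milugaldor", "minelintor", "misarvi", "ne", "ropalin"
Leaf count: 14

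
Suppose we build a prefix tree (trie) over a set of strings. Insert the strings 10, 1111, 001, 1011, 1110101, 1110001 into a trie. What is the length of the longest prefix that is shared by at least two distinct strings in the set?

4

The deepest shared node is where two words last agree before diverging.
e.g. "1110001" and "1110101" share the prefix "1110" of length 4; no pair shares a longer one.
Longest shared-prefix length: 4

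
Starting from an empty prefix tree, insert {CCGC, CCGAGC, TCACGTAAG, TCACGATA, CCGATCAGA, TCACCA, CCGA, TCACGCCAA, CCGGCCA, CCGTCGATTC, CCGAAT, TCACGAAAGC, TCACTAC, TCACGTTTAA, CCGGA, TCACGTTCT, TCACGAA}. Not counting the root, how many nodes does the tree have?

57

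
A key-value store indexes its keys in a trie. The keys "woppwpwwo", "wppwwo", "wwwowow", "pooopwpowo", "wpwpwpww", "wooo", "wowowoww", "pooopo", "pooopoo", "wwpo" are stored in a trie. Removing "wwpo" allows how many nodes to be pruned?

2

A node on "wwpo"'s path can go only if nothing else ends at it or branches off below it.
The suffix "po" (2 nodes) is used only by "wwpo"; the node for "ww" still has the child "w", so pruning stops there.
Nodes removed: 2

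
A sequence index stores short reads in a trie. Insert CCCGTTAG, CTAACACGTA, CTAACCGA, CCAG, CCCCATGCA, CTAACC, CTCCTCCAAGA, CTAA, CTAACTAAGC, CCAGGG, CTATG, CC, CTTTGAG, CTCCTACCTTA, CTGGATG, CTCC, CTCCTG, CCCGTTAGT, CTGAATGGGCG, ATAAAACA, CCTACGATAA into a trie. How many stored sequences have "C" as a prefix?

Filter for entries beginning with "C":
Words under "C": CC, CCAG, CCAGGG, CCCCATGCA, CCCGTTAG, CCCGTTAGT, CCTACGATAA, CTAA, CTAACACGTA, CTAACC, CTAACCGA, CTAACTAAGC, CTATG, CTCC, CTCCTACCTTA, CTCCTCCAAGA, CTCCTG, CTGAATGGGCG, CTGGATG, CTTTGAG
Count: 20

20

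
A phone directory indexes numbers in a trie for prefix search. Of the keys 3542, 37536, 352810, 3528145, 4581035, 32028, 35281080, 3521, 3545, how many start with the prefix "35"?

6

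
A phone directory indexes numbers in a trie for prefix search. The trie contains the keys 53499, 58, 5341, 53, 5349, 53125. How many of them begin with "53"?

5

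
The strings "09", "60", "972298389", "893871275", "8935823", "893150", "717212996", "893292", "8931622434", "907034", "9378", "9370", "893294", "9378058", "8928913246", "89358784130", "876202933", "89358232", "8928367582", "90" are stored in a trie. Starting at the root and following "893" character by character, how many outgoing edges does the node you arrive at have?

4

Walk "893" from the root, arriving at one node.
Characters that immediately follow "893" among the stored strings: {1, 2, 5, 8}.
That node has 4 child edges.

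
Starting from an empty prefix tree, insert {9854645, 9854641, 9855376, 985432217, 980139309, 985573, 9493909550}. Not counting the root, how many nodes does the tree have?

35

For each word, the new-node count is its length minus the longest prefix already in the trie:
  "9854645" → 7 new (9, 8, 5, 4, 6, 4, 5)
  "9854641" → prefix "985464" already present; 1 new (1)
  "9855376" → prefix "985" already present; 4 new (5, 3, 7, 6)
  "985432217" → prefix "9854" already present; 5 new (3, 2, 2, 1, 7)
  "980139309" → prefix "98" already present; 7 new (0, 1, 3, 9, 3, 0, 9)
  "985573" → prefix "9855" already present; 2 new (7, 3)
  "9493909550" → prefix "9" already present; 9 new (4, 9, 3, 9, 0, 9, 5, 5, 0)
Total nodes = 7 + 1 + 4 + 5 + 7 + 2 + 9 = 35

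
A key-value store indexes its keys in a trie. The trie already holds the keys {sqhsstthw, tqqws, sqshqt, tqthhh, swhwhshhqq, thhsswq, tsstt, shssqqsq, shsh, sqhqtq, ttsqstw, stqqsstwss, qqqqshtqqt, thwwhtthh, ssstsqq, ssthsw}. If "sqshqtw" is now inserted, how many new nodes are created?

"sqshqt" is already a path in the trie; the remaining "w" must be added.
Each of the 1 remaining characters creates one node.

1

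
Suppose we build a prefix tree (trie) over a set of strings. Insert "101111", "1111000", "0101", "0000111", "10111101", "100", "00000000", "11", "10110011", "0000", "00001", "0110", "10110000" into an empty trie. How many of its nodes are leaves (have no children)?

Leaves are exactly the stored words that no other stored word extends.
Those words: "00000000", "0000111", "0101", "0110", "100", "10110000", "10110011", "10111101", "1111000"
Leaf count: 9

9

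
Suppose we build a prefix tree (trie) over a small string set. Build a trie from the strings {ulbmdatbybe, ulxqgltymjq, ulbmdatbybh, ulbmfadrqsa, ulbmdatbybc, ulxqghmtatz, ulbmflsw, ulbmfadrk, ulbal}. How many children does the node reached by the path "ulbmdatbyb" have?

3

Walk "ulbmdatbyb" from the root, arriving at one node.
Characters that immediately follow "ulbmdatbyb" among the stored strings: {c, e, h}.
That node has 3 child edges.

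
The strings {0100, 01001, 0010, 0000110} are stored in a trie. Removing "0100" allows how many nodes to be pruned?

0

After clearing the end-marker at "0100", prune upward until reaching a node still needed by another word.
Every node on "0100" is still needed (e.g. by "01001"), so nothing is freed.
Nodes removed: 0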